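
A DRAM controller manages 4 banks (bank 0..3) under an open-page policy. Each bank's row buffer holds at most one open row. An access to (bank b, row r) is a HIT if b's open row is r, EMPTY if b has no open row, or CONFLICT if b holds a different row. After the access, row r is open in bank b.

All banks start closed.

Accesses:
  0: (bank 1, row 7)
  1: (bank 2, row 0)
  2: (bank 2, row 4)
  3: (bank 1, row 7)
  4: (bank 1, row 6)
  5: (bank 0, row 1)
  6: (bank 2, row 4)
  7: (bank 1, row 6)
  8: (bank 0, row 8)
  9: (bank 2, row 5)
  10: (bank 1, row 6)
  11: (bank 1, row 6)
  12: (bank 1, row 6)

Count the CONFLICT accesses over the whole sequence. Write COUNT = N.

#0 (1,7) E
#1 (2,0) E
#2 (2,4) C  (was 0)
#3 (1,7) H  (was 7)
#4 (1,6) C  (was 7)
#5 (0,1) E
#6 (2,4) H  (was 4)
#7 (1,6) H  (was 6)
#8 (0,8) C  (was 1)
#9 (2,5) C  (was 4)
#10 (1,6) H  (was 6)
#11 (1,6) H  (was 6)
#12 (1,6) H  (was 6)

COUNT = 4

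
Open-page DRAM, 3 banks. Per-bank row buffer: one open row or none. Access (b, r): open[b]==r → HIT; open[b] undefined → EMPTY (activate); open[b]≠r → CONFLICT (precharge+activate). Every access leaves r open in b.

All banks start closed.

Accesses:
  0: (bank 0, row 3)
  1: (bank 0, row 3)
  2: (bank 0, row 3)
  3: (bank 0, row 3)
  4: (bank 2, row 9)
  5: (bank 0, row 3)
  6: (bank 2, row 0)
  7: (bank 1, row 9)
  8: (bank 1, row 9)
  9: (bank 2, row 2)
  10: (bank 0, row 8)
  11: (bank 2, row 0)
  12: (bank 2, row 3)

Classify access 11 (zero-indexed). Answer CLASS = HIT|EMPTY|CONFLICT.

#0 (0,3) E
#1 (0,3) H  (was 3)
#2 (0,3) H  (was 3)
#3 (0,3) H  (was 3)
#4 (2,9) E
#5 (0,3) H  (was 3)
#6 (2,0) C  (was 9)
#7 (1,9) E
#8 (1,9) H  (was 9)
#9 (2,2) C  (was 0)
#10 (0,8) C  (was 3)
#11 (2,0) C  (was 2)
#12 (2,3) C  (was 0)

CLASS = CONFLICT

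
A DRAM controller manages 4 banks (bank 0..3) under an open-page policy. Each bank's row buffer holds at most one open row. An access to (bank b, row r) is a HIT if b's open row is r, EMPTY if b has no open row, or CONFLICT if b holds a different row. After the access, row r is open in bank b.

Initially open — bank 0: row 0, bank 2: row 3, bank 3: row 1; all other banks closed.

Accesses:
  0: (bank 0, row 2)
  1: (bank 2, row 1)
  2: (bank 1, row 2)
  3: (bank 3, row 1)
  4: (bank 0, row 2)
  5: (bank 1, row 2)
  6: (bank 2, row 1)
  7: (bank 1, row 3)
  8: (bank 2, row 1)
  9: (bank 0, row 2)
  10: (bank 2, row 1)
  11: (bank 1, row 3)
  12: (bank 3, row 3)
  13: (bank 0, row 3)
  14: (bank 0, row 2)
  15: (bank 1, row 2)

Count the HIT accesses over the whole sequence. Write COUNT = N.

COUNT = 8

  [0] b0 r2: had r0 ⇒ C
  [1] b2 r1: had r3 ⇒ C
  [2] b1 r2: no row ⇒ E
  [3] b3 r1: had r1 ⇒ H
  [4] b0 r2: had r2 ⇒ H
  [5] b1 r2: had r2 ⇒ H
  [6] b2 r1: had r1 ⇒ H
  [7] b1 r3: had r2 ⇒ C
  [8] b2 r1: had r1 ⇒ H
  [9] b0 r2: had r2 ⇒ H
  [10] b2 r1: had r1 ⇒ H
  [11] b1 r3: had r3 ⇒ H
  [12] b3 r3: had r1 ⇒ C
  [13] b0 r3: had r2 ⇒ C
  [14] b0 r2: had r3 ⇒ C
  [15] b1 r2: had r3 ⇒ C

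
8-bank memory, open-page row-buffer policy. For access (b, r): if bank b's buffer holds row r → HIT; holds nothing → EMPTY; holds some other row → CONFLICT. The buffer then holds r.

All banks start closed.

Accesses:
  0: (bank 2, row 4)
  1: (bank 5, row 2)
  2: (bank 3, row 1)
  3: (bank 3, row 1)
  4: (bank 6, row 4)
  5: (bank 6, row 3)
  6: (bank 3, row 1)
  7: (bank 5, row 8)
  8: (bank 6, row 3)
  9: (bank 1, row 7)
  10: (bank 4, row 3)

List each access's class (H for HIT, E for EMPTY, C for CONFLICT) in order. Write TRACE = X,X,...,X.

0: bank 2 row 4 — prev None → EMPTY
1: bank 5 row 2 — prev None → EMPTY
2: bank 3 row 1 — prev None → EMPTY
3: bank 3 row 1 — prev 1 → HIT
4: bank 6 row 4 — prev None → EMPTY
5: bank 6 row 3 — prev 4 → CONFLICT
6: bank 3 row 1 — prev 1 → HIT
7: bank 5 row 8 — prev 2 → CONFLICT
8: bank 6 row 3 — prev 3 → HIT
9: bank 1 row 7 — prev None → EMPTY
10: bank 4 row 3 — prev None → EMPTY

TRACE = E,E,E,H,E,C,H,C,H,E,E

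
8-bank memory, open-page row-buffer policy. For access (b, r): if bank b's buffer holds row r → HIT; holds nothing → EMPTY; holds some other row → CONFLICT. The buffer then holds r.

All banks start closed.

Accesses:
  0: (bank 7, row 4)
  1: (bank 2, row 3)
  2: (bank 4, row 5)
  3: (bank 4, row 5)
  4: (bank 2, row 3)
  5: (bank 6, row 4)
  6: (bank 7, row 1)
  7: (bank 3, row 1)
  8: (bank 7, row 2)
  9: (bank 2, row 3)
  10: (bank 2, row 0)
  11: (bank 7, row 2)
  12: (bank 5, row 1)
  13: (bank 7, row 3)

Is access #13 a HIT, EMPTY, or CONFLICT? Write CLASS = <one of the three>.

CLASS = CONFLICT

#0 (7,4) E
#1 (2,3) E
#2 (4,5) E
#3 (4,5) H  (was 5)
#4 (2,3) H  (was 3)
#5 (6,4) E
#6 (7,1) C  (was 4)
#7 (3,1) E
#8 (7,2) C  (was 1)
#9 (2,3) H  (was 3)
#10 (2,0) C  (was 3)
#11 (7,2) H  (was 2)
#12 (5,1) E
#13 (7,3) C  (was 2)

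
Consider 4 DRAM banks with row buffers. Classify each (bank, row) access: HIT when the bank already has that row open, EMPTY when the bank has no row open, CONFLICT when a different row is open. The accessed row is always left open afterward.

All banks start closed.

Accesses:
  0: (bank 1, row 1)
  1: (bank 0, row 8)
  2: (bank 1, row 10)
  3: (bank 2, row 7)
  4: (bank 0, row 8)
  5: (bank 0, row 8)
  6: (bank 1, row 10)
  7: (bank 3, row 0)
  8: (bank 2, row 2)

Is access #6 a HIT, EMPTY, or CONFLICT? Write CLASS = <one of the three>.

#0 (1,1) E
#1 (0,8) E
#2 (1,10) C  (was 1)
#3 (2,7) E
#4 (0,8) H  (was 8)
#5 (0,8) H  (was 8)
#6 (1,10) H  (was 10)
#7 (3,0) E
#8 (2,2) C  (was 7)

CLASS = HIT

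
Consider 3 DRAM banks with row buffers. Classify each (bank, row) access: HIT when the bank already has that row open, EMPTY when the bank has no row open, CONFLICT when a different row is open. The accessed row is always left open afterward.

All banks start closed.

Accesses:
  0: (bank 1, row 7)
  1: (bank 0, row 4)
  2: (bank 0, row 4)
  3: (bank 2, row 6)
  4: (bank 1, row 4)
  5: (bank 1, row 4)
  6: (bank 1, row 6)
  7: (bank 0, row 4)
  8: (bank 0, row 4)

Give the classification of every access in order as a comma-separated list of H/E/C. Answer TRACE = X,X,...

TRACE = E,E,H,E,C,H,C,H,H

0: bank 1 row 7 — prev None → EMPTY
1: bank 0 row 4 — prev None → EMPTY
2: bank 0 row 4 — prev 4 → HIT
3: bank 2 row 6 — prev None → EMPTY
4: bank 1 row 4 — prev 7 → CONFLICT
5: bank 1 row 4 — prev 4 → HIT
6: bank 1 row 6 — prev 4 → CONFLICT
7: bank 0 row 4 — prev 4 → HIT
8: bank 0 row 4 — prev 4 → HIT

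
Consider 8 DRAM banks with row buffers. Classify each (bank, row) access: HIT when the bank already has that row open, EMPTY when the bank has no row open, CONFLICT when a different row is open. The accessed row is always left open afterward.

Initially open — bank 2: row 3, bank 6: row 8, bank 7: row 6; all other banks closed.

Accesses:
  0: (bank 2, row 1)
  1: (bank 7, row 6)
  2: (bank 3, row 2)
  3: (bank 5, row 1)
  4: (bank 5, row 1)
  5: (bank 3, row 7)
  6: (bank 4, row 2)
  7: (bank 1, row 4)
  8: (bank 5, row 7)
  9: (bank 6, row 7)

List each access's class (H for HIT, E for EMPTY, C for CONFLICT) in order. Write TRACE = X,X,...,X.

#0 (2,1) C  (was 3)
#1 (7,6) H  (was 6)
#2 (3,2) E
#3 (5,1) E
#4 (5,1) H  (was 1)
#5 (3,7) C  (was 2)
#6 (4,2) E
#7 (1,4) E
#8 (5,7) C  (was 1)
#9 (6,7) C  (was 8)

TRACE = C,H,E,E,H,C,E,E,C,C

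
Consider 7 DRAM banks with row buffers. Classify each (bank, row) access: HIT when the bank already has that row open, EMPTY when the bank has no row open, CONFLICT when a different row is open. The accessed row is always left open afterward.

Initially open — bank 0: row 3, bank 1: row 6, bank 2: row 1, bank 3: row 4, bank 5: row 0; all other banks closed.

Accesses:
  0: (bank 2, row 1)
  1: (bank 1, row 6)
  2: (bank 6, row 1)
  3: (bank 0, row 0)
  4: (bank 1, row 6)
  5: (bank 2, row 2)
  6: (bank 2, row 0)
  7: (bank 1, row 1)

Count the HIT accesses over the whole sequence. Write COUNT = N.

step 0: bank2 1->1 [HIT]
step 1: bank1 6->6 [HIT]
step 2: bank6 None->1 [EMPTY]
step 3: bank0 3->0 [CONFLICT]
step 4: bank1 6->6 [HIT]
step 5: bank2 1->2 [CONFLICT]
step 6: bank2 2->0 [CONFLICT]
step 7: bank1 6->1 [CONFLICT]

COUNT = 3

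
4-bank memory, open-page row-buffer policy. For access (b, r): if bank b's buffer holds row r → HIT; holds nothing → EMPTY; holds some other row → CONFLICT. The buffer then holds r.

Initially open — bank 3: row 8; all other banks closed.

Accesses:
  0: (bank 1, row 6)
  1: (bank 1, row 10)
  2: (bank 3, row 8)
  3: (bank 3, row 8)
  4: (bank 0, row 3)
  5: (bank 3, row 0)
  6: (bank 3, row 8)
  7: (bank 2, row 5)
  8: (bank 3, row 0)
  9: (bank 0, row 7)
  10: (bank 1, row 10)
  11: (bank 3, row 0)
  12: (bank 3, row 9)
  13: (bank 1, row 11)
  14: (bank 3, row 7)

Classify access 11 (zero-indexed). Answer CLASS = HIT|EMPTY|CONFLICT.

CLASS = HIT

step 0: bank1 None->6 [EMPTY]
step 1: bank1 6->10 [CONFLICT]
step 2: bank3 8->8 [HIT]
step 3: bank3 8->8 [HIT]
step 4: bank0 None->3 [EMPTY]
step 5: bank3 8->0 [CONFLICT]
step 6: bank3 0->8 [CONFLICT]
step 7: bank2 None->5 [EMPTY]
step 8: bank3 8->0 [CONFLICT]
step 9: bank0 3->7 [CONFLICT]
step 10: bank1 10->10 [HIT]
step 11: bank3 0->0 [HIT]
step 12: bank3 0->9 [CONFLICT]
step 13: bank1 10->11 [CONFLICT]
step 14: bank3 9->7 [CONFLICT]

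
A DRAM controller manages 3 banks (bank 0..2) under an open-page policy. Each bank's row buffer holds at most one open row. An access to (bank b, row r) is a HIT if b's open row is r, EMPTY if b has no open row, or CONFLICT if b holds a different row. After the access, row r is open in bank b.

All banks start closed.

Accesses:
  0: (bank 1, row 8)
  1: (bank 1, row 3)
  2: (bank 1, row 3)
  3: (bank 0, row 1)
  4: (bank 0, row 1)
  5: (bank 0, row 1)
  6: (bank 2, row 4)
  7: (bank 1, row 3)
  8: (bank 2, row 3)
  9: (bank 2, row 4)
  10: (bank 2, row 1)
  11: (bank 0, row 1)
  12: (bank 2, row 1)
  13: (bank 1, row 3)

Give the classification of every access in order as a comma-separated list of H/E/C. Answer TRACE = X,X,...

step 0: bank1 None->8 [EMPTY]
step 1: bank1 8->3 [CONFLICT]
step 2: bank1 3->3 [HIT]
step 3: bank0 None->1 [EMPTY]
step 4: bank0 1->1 [HIT]
step 5: bank0 1->1 [HIT]
step 6: bank2 None->4 [EMPTY]
step 7: bank1 3->3 [HIT]
step 8: bank2 4->3 [CONFLICT]
step 9: bank2 3->4 [CONFLICT]
step 10: bank2 4->1 [CONFLICT]
step 11: bank0 1->1 [HIT]
step 12: bank2 1->1 [HIT]
step 13: bank1 3->3 [HIT]

TRACE = E,C,H,E,H,H,E,H,C,C,C,H,H,H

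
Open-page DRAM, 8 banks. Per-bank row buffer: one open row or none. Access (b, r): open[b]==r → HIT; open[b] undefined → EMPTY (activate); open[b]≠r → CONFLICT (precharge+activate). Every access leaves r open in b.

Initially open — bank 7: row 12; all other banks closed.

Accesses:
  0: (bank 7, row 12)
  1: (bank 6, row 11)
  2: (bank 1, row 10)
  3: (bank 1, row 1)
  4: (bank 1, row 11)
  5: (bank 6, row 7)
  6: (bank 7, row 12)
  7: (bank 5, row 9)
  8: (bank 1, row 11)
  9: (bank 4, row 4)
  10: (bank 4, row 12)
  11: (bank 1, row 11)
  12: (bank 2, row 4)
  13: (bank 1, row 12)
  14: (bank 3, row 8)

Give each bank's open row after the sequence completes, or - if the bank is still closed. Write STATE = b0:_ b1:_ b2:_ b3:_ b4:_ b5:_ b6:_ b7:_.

#0 (7,12) H  (was 12)
#1 (6,11) E
#2 (1,10) E
#3 (1,1) C  (was 10)
#4 (1,11) C  (was 1)
#5 (6,7) C  (was 11)
#6 (7,12) H  (was 12)
#7 (5,9) E
#8 (1,11) H  (was 11)
#9 (4,4) E
#10 (4,12) C  (was 4)
#11 (1,11) H  (was 11)
#12 (2,4) E
#13 (1,12) C  (was 11)
#14 (3,8) E

STATE = b0:- b1:12 b2:4 b3:8 b4:12 b5:9 b6:7 b7:12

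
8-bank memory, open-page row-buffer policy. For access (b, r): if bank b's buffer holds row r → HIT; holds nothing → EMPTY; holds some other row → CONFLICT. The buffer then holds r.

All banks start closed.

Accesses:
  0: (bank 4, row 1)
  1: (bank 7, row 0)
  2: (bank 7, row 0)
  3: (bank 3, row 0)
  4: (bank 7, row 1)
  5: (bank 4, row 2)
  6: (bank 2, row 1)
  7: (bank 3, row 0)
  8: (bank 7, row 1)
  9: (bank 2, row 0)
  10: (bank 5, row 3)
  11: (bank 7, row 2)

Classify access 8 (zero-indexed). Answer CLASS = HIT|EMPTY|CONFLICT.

#0 (4,1) E
#1 (7,0) E
#2 (7,0) H  (was 0)
#3 (3,0) E
#4 (7,1) C  (was 0)
#5 (4,2) C  (was 1)
#6 (2,1) E
#7 (3,0) H  (was 0)
#8 (7,1) H  (was 1)
#9 (2,0) C  (was 1)
#10 (5,3) E
#11 (7,2) C  (was 1)

CLASS = HIT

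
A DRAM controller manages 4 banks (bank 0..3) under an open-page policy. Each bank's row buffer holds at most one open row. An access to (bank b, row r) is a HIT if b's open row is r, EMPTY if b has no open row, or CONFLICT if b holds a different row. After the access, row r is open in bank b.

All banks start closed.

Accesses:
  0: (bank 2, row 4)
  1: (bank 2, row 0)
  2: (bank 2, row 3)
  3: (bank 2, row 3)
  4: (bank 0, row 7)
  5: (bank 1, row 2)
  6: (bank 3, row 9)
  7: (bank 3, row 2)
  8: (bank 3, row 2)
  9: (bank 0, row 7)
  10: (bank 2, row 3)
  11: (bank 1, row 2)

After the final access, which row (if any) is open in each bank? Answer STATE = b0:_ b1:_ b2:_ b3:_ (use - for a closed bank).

step 0: bank2 None->4 [EMPTY]
step 1: bank2 4->0 [CONFLICT]
step 2: bank2 0->3 [CONFLICT]
step 3: bank2 3->3 [HIT]
step 4: bank0 None->7 [EMPTY]
step 5: bank1 None->2 [EMPTY]
step 6: bank3 None->9 [EMPTY]
step 7: bank3 9->2 [CONFLICT]
step 8: bank3 2->2 [HIT]
step 9: bank0 7->7 [HIT]
step 10: bank2 3->3 [HIT]
step 11: bank1 2->2 [HIT]

STATE = b0:7 b1:2 b2:3 b3:2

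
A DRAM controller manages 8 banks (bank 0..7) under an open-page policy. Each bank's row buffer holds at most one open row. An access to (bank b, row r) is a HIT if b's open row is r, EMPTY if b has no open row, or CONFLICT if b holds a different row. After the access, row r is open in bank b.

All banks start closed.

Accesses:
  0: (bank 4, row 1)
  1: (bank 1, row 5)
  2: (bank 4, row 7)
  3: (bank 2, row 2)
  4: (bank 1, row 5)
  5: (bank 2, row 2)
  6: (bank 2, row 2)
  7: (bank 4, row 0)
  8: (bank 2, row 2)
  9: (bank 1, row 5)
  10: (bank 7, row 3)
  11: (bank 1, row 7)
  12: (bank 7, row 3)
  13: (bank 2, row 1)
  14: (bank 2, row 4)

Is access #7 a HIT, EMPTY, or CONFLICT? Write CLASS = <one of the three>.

step 0: bank4 None->1 [EMPTY]
step 1: bank1 None->5 [EMPTY]
step 2: bank4 1->7 [CONFLICT]
step 3: bank2 None->2 [EMPTY]
step 4: bank1 5->5 [HIT]
step 5: bank2 2->2 [HIT]
step 6: bank2 2->2 [HIT]
step 7: bank4 7->0 [CONFLICT]
step 8: bank2 2->2 [HIT]
step 9: bank1 5->5 [HIT]
step 10: bank7 None->3 [EMPTY]
step 11: bank1 5->7 [CONFLICT]
step 12: bank7 3->3 [HIT]
step 13: bank2 2->1 [CONFLICT]
step 14: bank2 1->4 [CONFLICT]

CLASS = CONFLICT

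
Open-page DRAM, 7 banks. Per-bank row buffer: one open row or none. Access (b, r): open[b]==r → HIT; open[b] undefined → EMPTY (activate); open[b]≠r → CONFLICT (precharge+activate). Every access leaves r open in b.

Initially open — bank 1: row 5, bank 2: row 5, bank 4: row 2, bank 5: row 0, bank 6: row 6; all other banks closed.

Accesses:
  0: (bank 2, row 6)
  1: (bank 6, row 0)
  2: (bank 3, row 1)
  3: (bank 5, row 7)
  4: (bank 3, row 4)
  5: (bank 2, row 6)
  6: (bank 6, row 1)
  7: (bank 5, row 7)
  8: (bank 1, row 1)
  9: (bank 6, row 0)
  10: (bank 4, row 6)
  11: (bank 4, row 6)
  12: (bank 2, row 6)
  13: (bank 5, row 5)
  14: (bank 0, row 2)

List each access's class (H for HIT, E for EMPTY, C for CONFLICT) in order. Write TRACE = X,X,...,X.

  [0] b2 r6: had r5 ⇒ C
  [1] b6 r0: had r6 ⇒ C
  [2] b3 r1: no row ⇒ E
  [3] b5 r7: had r0 ⇒ C
  [4] b3 r4: had r1 ⇒ C
  [5] b2 r6: had r6 ⇒ H
  [6] b6 r1: had r0 ⇒ C
  [7] b5 r7: had r7 ⇒ H
  [8] b1 r1: had r5 ⇒ C
  [9] b6 r0: had r1 ⇒ C
  [10] b4 r6: had r2 ⇒ C
  [11] b4 r6: had r6 ⇒ H
  [12] b2 r6: had r6 ⇒ H
  [13] b5 r5: had r7 ⇒ C
  [14] b0 r2: no row ⇒ E

TRACE = C,C,E,C,C,H,C,H,C,C,C,H,H,C,E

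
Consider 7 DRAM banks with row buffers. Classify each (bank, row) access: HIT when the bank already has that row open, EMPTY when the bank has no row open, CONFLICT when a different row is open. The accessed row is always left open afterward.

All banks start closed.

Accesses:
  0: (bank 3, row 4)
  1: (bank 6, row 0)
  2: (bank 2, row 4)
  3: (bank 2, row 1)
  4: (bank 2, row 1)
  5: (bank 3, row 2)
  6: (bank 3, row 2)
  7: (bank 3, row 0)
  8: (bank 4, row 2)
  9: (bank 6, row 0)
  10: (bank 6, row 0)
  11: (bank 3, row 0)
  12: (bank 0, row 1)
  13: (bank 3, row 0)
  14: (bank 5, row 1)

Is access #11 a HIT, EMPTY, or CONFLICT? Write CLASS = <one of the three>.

CLASS = HIT

step 0: bank3 None->4 [EMPTY]
step 1: bank6 None->0 [EMPTY]
step 2: bank2 None->4 [EMPTY]
step 3: bank2 4->1 [CONFLICT]
step 4: bank2 1->1 [HIT]
step 5: bank3 4->2 [CONFLICT]
step 6: bank3 2->2 [HIT]
step 7: bank3 2->0 [CONFLICT]
step 8: bank4 None->2 [EMPTY]
step 9: bank6 0->0 [HIT]
step 10: bank6 0->0 [HIT]
step 11: bank3 0->0 [HIT]
step 12: bank0 None->1 [EMPTY]
step 13: bank3 0->0 [HIT]
step 14: bank5 None->1 [EMPTY]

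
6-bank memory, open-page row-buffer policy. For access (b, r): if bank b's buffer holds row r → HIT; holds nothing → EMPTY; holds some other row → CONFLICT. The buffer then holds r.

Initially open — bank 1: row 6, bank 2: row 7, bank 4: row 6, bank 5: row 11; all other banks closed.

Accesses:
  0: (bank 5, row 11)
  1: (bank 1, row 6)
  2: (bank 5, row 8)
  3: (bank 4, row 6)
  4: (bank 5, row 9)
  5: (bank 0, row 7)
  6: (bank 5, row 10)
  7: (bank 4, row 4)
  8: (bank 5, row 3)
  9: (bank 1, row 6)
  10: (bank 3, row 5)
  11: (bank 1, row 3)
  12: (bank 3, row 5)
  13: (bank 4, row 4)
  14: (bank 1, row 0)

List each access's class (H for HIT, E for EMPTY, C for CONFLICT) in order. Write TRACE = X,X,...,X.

#0 (5,11) H  (was 11)
#1 (1,6) H  (was 6)
#2 (5,8) C  (was 11)
#3 (4,6) H  (was 6)
#4 (5,9) C  (was 8)
#5 (0,7) E
#6 (5,10) C  (was 9)
#7 (4,4) C  (was 6)
#8 (5,3) C  (was 10)
#9 (1,6) H  (was 6)
#10 (3,5) E
#11 (1,3) C  (was 6)
#12 (3,5) H  (was 5)
#13 (4,4) H  (was 4)
#14 (1,0) C  (was 3)

TRACE = H,H,C,H,C,E,C,C,C,H,E,C,H,H,C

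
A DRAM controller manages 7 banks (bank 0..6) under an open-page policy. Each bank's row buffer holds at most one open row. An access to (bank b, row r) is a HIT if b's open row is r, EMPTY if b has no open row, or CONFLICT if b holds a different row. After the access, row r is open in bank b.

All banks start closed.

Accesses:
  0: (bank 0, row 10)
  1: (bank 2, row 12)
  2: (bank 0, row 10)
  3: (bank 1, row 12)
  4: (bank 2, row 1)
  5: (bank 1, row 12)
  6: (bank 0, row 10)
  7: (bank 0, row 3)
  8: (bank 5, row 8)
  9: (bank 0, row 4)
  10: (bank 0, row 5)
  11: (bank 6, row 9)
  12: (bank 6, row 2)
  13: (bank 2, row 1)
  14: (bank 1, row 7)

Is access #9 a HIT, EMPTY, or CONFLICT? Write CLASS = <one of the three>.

CLASS = CONFLICT

0: bank 0 row 10 — prev None → EMPTY
1: bank 2 row 12 — prev None → EMPTY
2: bank 0 row 10 — prev 10 → HIT
3: bank 1 row 12 — prev None → EMPTY
4: bank 2 row 1 — prev 12 → CONFLICT
5: bank 1 row 12 — prev 12 → HIT
6: bank 0 row 10 — prev 10 → HIT
7: bank 0 row 3 — prev 10 → CONFLICT
8: bank 5 row 8 — prev None → EMPTY
9: bank 0 row 4 — prev 3 → CONFLICT
10: bank 0 row 5 — prev 4 → CONFLICT
11: bank 6 row 9 — prev None → EMPTY
12: bank 6 row 2 — prev 9 → CONFLICT
13: bank 2 row 1 — prev 1 → HIT
14: bank 1 row 7 — prev 12 → CONFLICT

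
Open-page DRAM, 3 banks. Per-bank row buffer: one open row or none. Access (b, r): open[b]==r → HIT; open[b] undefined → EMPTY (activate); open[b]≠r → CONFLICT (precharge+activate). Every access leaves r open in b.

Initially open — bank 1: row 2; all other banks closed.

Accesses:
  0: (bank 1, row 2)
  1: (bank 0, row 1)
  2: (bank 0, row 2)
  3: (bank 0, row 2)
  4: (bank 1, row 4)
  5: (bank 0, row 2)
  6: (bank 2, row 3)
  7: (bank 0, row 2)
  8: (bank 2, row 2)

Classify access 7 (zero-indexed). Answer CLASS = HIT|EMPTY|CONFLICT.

#0 (1,2) H  (was 2)
#1 (0,1) E
#2 (0,2) C  (was 1)
#3 (0,2) H  (was 2)
#4 (1,4) C  (was 2)
#5 (0,2) H  (was 2)
#6 (2,3) E
#7 (0,2) H  (was 2)
#8 (2,2) C  (was 3)

CLASS = HIT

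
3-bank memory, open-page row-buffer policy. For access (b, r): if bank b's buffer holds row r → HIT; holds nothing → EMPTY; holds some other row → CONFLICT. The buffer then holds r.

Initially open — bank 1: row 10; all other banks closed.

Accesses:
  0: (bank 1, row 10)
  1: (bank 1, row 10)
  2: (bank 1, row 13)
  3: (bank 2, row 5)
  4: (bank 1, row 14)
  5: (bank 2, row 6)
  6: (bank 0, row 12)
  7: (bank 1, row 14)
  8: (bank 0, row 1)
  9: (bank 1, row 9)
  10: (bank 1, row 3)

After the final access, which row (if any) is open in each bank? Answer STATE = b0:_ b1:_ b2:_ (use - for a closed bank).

#0 (1,10) H  (was 10)
#1 (1,10) H  (was 10)
#2 (1,13) C  (was 10)
#3 (2,5) E
#4 (1,14) C  (was 13)
#5 (2,6) C  (was 5)
#6 (0,12) E
#7 (1,14) H  (was 14)
#8 (0,1) C  (was 12)
#9 (1,9) C  (was 14)
#10 (1,3) C  (was 9)

STATE = b0:1 b1:3 b2:6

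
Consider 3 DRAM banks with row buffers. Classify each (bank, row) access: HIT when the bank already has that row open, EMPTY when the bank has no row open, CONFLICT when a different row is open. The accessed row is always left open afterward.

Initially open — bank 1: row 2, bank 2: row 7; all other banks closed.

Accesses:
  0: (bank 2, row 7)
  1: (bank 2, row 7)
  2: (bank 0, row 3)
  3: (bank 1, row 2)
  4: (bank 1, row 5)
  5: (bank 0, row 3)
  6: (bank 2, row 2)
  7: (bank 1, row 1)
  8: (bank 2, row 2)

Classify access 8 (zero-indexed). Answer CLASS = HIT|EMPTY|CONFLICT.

step 0: bank2 7->7 [HIT]
step 1: bank2 7->7 [HIT]
step 2: bank0 None->3 [EMPTY]
step 3: bank1 2->2 [HIT]
step 4: bank1 2->5 [CONFLICT]
step 5: bank0 3->3 [HIT]
step 6: bank2 7->2 [CONFLICT]
step 7: bank1 5->1 [CONFLICT]
step 8: bank2 2->2 [HIT]

CLASS = HIT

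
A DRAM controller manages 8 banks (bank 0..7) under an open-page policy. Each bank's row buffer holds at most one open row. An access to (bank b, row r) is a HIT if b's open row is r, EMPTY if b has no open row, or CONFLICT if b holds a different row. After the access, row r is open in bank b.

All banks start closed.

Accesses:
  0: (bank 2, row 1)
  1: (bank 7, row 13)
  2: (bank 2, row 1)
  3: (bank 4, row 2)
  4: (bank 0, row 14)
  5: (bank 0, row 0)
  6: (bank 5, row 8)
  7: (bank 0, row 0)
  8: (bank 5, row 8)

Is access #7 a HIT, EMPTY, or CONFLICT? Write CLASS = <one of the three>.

0: bank 2 row 1 — prev None → EMPTY
1: bank 7 row 13 — prev None → EMPTY
2: bank 2 row 1 — prev 1 → HIT
3: bank 4 row 2 — prev None → EMPTY
4: bank 0 row 14 — prev None → EMPTY
5: bank 0 row 0 — prev 14 → CONFLICT
6: bank 5 row 8 — prev None → EMPTY
7: bank 0 row 0 — prev 0 → HIT
8: bank 5 row 8 — prev 8 → HIT

CLASS = HIT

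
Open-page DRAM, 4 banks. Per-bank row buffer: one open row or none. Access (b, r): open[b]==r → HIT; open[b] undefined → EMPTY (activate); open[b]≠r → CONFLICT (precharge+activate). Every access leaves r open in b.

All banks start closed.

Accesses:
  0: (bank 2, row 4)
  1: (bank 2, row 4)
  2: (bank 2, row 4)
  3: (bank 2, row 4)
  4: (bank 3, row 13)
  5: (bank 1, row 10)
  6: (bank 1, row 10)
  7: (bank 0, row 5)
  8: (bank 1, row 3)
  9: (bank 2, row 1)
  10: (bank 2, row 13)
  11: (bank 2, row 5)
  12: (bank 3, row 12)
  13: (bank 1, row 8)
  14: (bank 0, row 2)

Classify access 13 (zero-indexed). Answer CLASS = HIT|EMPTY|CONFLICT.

CLASS = CONFLICT

step 0: bank2 None->4 [EMPTY]
step 1: bank2 4->4 [HIT]
step 2: bank2 4->4 [HIT]
step 3: bank2 4->4 [HIT]
step 4: bank3 None->13 [EMPTY]
step 5: bank1 None->10 [EMPTY]
step 6: bank1 10->10 [HIT]
step 7: bank0 None->5 [EMPTY]
step 8: bank1 10->3 [CONFLICT]
step 9: bank2 4->1 [CONFLICT]
step 10: bank2 1->13 [CONFLICT]
step 11: bank2 13->5 [CONFLICT]
step 12: bank3 13->12 [CONFLICT]
step 13: bank1 3->8 [CONFLICT]
step 14: bank0 5->2 [CONFLICT]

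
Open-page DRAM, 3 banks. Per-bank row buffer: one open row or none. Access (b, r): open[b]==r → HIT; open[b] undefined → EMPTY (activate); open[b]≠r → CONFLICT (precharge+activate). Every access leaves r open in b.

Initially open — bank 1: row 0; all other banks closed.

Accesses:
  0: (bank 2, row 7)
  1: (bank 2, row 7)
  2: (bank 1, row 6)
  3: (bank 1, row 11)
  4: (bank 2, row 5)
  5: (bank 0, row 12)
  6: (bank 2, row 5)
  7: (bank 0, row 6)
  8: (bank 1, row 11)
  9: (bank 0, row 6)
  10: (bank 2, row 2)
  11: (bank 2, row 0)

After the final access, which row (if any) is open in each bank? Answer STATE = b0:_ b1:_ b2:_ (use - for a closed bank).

STATE = b0:6 b1:11 b2:0

  [0] b2 r7: no row ⇒ E
  [1] b2 r7: had r7 ⇒ H
  [2] b1 r6: had r0 ⇒ C
  [3] b1 r11: had r6 ⇒ C
  [4] b2 r5: had r7 ⇒ C
  [5] b0 r12: no row ⇒ E
  [6] b2 r5: had r5 ⇒ H
  [7] b0 r6: had r12 ⇒ C
  [8] b1 r11: had r11 ⇒ H
  [9] b0 r6: had r6 ⇒ H
  [10] b2 r2: had r5 ⇒ C
  [11] b2 r0: had r2 ⇒ C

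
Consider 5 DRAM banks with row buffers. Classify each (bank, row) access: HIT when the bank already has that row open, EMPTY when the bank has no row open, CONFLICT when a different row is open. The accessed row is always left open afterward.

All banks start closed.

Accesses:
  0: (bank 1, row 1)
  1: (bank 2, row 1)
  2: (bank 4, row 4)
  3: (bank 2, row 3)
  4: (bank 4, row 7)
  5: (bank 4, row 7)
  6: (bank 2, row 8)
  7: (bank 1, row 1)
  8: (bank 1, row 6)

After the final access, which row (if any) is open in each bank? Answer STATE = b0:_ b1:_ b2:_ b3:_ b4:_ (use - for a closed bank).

STATE = b0:- b1:6 b2:8 b3:- b4:7

step 0: bank1 None->1 [EMPTY]
step 1: bank2 None->1 [EMPTY]
step 2: bank4 None->4 [EMPTY]
step 3: bank2 1->3 [CONFLICT]
step 4: bank4 4->7 [CONFLICT]
step 5: bank4 7->7 [HIT]
step 6: bank2 3->8 [CONFLICT]
step 7: bank1 1->1 [HIT]
step 8: bank1 1->6 [CONFLICT]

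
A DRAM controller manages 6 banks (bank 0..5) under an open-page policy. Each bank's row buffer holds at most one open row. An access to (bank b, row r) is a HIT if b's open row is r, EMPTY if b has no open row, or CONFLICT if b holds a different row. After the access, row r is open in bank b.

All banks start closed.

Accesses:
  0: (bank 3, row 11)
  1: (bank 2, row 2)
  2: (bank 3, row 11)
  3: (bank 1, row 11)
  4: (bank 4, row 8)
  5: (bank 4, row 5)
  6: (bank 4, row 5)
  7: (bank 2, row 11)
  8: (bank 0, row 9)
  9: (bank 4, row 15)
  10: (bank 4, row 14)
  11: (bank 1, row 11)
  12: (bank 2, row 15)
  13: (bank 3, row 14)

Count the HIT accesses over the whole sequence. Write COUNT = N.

  [0] b3 r11: no row ⇒ E
  [1] b2 r2: no row ⇒ E
  [2] b3 r11: had r11 ⇒ H
  [3] b1 r11: no row ⇒ E
  [4] b4 r8: no row ⇒ E
  [5] b4 r5: had r8 ⇒ C
  [6] b4 r5: had r5 ⇒ H
  [7] b2 r11: had r2 ⇒ C
  [8] b0 r9: no row ⇒ E
  [9] b4 r15: had r5 ⇒ C
  [10] b4 r14: had r15 ⇒ C
  [11] b1 r11: had r11 ⇒ H
  [12] b2 r15: had r11 ⇒ C
  [13] b3 r14: had r11 ⇒ C

COUNT = 3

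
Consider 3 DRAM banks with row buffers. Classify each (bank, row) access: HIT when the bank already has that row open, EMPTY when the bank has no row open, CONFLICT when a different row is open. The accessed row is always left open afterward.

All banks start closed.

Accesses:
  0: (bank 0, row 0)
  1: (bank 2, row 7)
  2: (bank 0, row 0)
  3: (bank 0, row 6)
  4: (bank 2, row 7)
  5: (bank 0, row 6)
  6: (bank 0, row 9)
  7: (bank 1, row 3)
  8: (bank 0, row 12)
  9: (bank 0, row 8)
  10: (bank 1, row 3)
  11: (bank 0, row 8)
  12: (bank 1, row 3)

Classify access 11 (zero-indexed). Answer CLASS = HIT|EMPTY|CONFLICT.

CLASS = HIT

  [0] b0 r0: no row ⇒ E
  [1] b2 r7: no row ⇒ E
  [2] b0 r0: had r0 ⇒ H
  [3] b0 r6: had r0 ⇒ C
  [4] b2 r7: had r7 ⇒ H
  [5] b0 r6: had r6 ⇒ H
  [6] b0 r9: had r6 ⇒ C
  [7] b1 r3: no row ⇒ E
  [8] b0 r12: had r9 ⇒ C
  [9] b0 r8: had r12 ⇒ C
  [10] b1 r3: had r3 ⇒ H
  [11] b0 r8: had r8 ⇒ H
  [12] b1 r3: had r3 ⇒ H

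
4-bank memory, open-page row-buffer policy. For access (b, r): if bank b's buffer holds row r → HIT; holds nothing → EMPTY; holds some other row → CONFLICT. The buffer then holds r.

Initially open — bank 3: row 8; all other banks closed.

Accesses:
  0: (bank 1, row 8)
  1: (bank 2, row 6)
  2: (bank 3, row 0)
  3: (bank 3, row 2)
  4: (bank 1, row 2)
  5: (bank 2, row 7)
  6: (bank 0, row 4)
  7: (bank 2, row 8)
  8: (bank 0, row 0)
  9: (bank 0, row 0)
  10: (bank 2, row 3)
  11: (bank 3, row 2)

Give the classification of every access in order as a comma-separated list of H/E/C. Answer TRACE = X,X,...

TRACE = E,E,C,C,C,C,E,C,C,H,C,H

step 0: bank1 None->8 [EMPTY]
step 1: bank2 None->6 [EMPTY]
step 2: bank3 8->0 [CONFLICT]
step 3: bank3 0->2 [CONFLICT]
step 4: bank1 8->2 [CONFLICT]
step 5: bank2 6->7 [CONFLICT]
step 6: bank0 None->4 [EMPTY]
step 7: bank2 7->8 [CONFLICT]
step 8: bank0 4->0 [CONFLICT]
step 9: bank0 0->0 [HIT]
step 10: bank2 8->3 [CONFLICT]
step 11: bank3 2->2 [HIT]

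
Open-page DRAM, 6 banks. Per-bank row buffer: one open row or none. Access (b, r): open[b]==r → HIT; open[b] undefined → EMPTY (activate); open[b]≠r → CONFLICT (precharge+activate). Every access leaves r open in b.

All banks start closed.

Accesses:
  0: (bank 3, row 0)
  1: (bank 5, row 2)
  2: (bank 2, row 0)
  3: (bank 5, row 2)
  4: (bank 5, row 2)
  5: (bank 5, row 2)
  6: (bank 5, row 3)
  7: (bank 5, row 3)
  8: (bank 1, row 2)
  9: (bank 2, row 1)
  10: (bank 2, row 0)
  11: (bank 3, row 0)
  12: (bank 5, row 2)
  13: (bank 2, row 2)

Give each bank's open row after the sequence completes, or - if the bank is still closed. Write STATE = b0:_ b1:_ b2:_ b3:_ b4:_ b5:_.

STATE = b0:- b1:2 b2:2 b3:0 b4:- b5:2

step 0: bank3 None->0 [EMPTY]
step 1: bank5 None->2 [EMPTY]
step 2: bank2 None->0 [EMPTY]
step 3: bank5 2->2 [HIT]
step 4: bank5 2->2 [HIT]
step 5: bank5 2->2 [HIT]
step 6: bank5 2->3 [CONFLICT]
step 7: bank5 3->3 [HIT]
step 8: bank1 None->2 [EMPTY]
step 9: bank2 0->1 [CONFLICT]
step 10: bank2 1->0 [CONFLICT]
step 11: bank3 0->0 [HIT]
step 12: bank5 3->2 [CONFLICT]
step 13: bank2 0->2 [CONFLICT]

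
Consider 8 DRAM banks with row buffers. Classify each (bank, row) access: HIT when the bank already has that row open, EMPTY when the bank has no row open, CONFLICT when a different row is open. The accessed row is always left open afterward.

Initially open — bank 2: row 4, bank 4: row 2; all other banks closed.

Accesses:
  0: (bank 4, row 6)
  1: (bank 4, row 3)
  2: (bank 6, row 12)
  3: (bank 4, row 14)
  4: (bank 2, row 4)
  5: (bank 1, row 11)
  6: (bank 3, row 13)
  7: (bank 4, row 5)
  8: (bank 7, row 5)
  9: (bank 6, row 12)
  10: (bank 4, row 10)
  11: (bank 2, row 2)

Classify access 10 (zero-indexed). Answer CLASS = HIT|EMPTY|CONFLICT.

#0 (4,6) C  (was 2)
#1 (4,3) C  (was 6)
#2 (6,12) E
#3 (4,14) C  (was 3)
#4 (2,4) H  (was 4)
#5 (1,11) E
#6 (3,13) E
#7 (4,5) C  (was 14)
#8 (7,5) E
#9 (6,12) H  (was 12)
#10 (4,10) C  (was 5)
#11 (2,2) C  (was 4)

CLASS = CONFLICT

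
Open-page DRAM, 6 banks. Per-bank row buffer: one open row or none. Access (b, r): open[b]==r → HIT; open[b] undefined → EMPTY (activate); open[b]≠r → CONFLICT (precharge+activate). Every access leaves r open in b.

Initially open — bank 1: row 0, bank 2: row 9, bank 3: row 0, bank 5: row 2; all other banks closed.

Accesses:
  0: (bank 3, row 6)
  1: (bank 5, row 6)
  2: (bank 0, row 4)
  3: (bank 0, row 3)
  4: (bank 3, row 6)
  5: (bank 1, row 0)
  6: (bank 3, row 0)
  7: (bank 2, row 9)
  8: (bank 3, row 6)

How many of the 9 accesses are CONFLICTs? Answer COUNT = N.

step 0: bank3 0->6 [CONFLICT]
step 1: bank5 2->6 [CONFLICT]
step 2: bank0 None->4 [EMPTY]
step 3: bank0 4->3 [CONFLICT]
step 4: bank3 6->6 [HIT]
step 5: bank1 0->0 [HIT]
step 6: bank3 6->0 [CONFLICT]
step 7: bank2 9->9 [HIT]
step 8: bank3 0->6 [CONFLICT]

COUNT = 5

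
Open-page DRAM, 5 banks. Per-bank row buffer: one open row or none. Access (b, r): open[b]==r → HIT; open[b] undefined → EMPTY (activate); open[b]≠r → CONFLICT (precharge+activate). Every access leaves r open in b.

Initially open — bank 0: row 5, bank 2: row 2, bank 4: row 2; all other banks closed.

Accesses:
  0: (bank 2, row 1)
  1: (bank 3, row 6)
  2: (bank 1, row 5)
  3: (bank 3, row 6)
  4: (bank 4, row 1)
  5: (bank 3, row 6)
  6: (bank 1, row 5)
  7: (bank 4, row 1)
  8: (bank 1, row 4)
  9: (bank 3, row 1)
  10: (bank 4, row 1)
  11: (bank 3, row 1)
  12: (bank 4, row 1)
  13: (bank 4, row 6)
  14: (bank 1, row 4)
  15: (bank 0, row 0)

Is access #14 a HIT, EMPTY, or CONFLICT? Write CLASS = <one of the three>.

CLASS = HIT

  [0] b2 r1: had r2 ⇒ C
  [1] b3 r6: no row ⇒ E
  [2] b1 r5: no row ⇒ E
  [3] b3 r6: had r6 ⇒ H
  [4] b4 r1: had r2 ⇒ C
  [5] b3 r6: had r6 ⇒ H
  [6] b1 r5: had r5 ⇒ H
  [7] b4 r1: had r1 ⇒ H
  [8] b1 r4: had r5 ⇒ C
  [9] b3 r1: had r6 ⇒ C
  [10] b4 r1: had r1 ⇒ H
  [11] b3 r1: had r1 ⇒ H
  [12] b4 r1: had r1 ⇒ H
  [13] b4 r6: had r1 ⇒ C
  [14] b1 r4: had r4 ⇒ H
  [15] b0 r0: had r5 ⇒ C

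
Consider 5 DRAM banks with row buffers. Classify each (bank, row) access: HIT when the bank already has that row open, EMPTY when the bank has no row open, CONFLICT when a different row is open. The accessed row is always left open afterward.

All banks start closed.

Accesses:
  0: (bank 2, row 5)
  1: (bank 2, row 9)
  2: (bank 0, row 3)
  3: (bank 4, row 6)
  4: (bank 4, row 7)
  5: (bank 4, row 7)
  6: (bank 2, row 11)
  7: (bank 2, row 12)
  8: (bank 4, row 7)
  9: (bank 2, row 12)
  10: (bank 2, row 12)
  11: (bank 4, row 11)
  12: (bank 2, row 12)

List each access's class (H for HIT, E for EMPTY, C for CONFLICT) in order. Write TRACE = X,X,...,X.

0: bank 2 row 5 — prev None → EMPTY
1: bank 2 row 9 — prev 5 → CONFLICT
2: bank 0 row 3 — prev None → EMPTY
3: bank 4 row 6 — prev None → EMPTY
4: bank 4 row 7 — prev 6 → CONFLICT
5: bank 4 row 7 — prev 7 → HIT
6: bank 2 row 11 — prev 9 → CONFLICT
7: bank 2 row 12 — prev 11 → CONFLICT
8: bank 4 row 7 — prev 7 → HIT
9: bank 2 row 12 — prev 12 → HIT
10: bank 2 row 12 — prev 12 → HIT
11: bank 4 row 11 — prev 7 → CONFLICT
12: bank 2 row 12 — prev 12 → HIT

TRACE = E,C,E,E,C,H,C,C,H,H,H,C,H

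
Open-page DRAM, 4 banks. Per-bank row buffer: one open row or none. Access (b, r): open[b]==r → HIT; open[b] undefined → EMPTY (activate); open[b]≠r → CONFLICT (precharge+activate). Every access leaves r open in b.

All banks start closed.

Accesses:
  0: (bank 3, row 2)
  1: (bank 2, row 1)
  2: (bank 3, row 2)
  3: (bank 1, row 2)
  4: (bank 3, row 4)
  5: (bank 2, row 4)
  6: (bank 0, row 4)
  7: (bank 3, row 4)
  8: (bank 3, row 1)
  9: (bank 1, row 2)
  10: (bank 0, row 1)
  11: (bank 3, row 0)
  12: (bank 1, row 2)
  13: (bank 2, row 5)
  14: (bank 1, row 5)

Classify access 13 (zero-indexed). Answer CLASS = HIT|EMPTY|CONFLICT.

  [0] b3 r2: no row ⇒ E
  [1] b2 r1: no row ⇒ E
  [2] b3 r2: had r2 ⇒ H
  [3] b1 r2: no row ⇒ E
  [4] b3 r4: had r2 ⇒ C
  [5] b2 r4: had r1 ⇒ C
  [6] b0 r4: no row ⇒ E
  [7] b3 r4: had r4 ⇒ H
  [8] b3 r1: had r4 ⇒ C
  [9] b1 r2: had r2 ⇒ H
  [10] b0 r1: had r4 ⇒ C
  [11] b3 r0: had r1 ⇒ C
  [12] b1 r2: had r2 ⇒ H
  [13] b2 r5: had r4 ⇒ C
  [14] b1 r5: had r2 ⇒ C

CLASS = CONFLICT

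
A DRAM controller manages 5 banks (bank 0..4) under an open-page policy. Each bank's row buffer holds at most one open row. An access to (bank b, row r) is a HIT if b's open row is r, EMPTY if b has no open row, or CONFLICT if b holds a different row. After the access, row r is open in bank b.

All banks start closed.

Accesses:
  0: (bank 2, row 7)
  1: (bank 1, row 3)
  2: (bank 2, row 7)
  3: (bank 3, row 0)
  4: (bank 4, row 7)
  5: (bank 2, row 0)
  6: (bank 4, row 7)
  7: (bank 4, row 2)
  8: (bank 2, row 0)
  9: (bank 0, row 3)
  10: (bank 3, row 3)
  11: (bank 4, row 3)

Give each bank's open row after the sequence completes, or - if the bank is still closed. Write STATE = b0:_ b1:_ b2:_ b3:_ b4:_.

  [0] b2 r7: no row ⇒ E
  [1] b1 r3: no row ⇒ E
  [2] b2 r7: had r7 ⇒ H
  [3] b3 r0: no row ⇒ E
  [4] b4 r7: no row ⇒ E
  [5] b2 r0: had r7 ⇒ C
  [6] b4 r7: had r7 ⇒ H
  [7] b4 r2: had r7 ⇒ C
  [8] b2 r0: had r0 ⇒ H
  [9] b0 r3: no row ⇒ E
  [10] b3 r3: had r0 ⇒ C
  [11] b4 r3: had r2 ⇒ C

STATE = b0:3 b1:3 b2:0 b3:3 b4:3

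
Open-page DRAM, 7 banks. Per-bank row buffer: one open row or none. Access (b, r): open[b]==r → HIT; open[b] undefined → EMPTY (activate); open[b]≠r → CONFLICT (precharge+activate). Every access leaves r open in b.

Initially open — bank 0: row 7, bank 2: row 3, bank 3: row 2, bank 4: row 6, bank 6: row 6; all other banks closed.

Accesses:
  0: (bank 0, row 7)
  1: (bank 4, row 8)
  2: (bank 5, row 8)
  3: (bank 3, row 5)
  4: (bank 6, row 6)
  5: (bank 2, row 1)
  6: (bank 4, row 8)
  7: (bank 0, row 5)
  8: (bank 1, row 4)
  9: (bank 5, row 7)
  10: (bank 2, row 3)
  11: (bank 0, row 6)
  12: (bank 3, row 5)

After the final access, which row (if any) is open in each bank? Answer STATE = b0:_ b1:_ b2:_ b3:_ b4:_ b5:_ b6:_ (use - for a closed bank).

STATE = b0:6 b1:4 b2:3 b3:5 b4:8 b5:7 b6:6

step 0: bank0 7->7 [HIT]
step 1: bank4 6->8 [CONFLICT]
step 2: bank5 None->8 [EMPTY]
step 3: bank3 2->5 [CONFLICT]
step 4: bank6 6->6 [HIT]
step 5: bank2 3->1 [CONFLICT]
step 6: bank4 8->8 [HIT]
step 7: bank0 7->5 [CONFLICT]
step 8: bank1 None->4 [EMPTY]
step 9: bank5 8->7 [CONFLICT]
step 10: bank2 1->3 [CONFLICT]
step 11: bank0 5->6 [CONFLICT]
step 12: bank3 5->5 [HIT]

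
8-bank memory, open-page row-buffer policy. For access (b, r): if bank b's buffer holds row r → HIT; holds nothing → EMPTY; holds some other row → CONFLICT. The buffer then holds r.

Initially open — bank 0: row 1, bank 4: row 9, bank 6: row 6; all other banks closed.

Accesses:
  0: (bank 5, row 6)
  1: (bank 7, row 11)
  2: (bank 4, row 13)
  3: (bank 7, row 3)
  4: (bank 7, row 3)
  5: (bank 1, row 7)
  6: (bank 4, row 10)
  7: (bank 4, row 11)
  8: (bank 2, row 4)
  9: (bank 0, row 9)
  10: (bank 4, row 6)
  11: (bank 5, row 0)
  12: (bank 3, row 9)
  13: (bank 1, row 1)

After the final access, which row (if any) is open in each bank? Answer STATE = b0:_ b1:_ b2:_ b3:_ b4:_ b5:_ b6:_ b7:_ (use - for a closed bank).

step 0: bank5 None->6 [EMPTY]
step 1: bank7 None->11 [EMPTY]
step 2: bank4 9->13 [CONFLICT]
step 3: bank7 11->3 [CONFLICT]
step 4: bank7 3->3 [HIT]
step 5: bank1 None->7 [EMPTY]
step 6: bank4 13->10 [CONFLICT]
step 7: bank4 10->11 [CONFLICT]
step 8: bank2 None->4 [EMPTY]
step 9: bank0 1->9 [CONFLICT]
step 10: bank4 11->6 [CONFLICT]
step 11: bank5 6->0 [CONFLICT]
step 12: bank3 None->9 [EMPTY]
step 13: bank1 7->1 [CONFLICT]

STATE = b0:9 b1:1 b2:4 b3:9 b4:6 b5:0 b6:6 b7:3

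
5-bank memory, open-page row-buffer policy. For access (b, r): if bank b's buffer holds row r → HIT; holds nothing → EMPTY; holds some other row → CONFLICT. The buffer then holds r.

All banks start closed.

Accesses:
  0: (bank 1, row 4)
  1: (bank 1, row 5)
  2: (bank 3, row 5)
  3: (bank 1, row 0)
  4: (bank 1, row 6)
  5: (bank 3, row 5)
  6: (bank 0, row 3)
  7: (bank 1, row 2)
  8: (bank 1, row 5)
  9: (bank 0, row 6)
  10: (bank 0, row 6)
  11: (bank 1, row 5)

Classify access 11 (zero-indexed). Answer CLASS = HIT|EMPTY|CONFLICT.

CLASS = HIT

#0 (1,4) E
#1 (1,5) C  (was 4)
#2 (3,5) E
#3 (1,0) C  (was 5)
#4 (1,6) C  (was 0)
#5 (3,5) H  (was 5)
#6 (0,3) E
#7 (1,2) C  (was 6)
#8 (1,5) C  (was 2)
#9 (0,6) C  (was 3)
#10 (0,6) H  (was 6)
#11 (1,5) H  (was 5)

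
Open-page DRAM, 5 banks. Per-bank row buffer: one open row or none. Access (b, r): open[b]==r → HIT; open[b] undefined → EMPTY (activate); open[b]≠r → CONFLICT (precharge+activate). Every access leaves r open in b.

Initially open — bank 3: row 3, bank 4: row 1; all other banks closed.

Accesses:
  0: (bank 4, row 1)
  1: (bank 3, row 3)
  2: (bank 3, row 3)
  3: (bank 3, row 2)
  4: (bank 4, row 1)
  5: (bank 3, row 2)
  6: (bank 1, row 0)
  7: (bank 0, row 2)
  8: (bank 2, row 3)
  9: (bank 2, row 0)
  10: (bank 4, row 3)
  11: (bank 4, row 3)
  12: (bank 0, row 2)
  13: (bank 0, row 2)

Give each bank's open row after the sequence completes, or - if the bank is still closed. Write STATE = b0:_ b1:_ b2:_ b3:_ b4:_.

#0 (4,1) H  (was 1)
#1 (3,3) H  (was 3)
#2 (3,3) H  (was 3)
#3 (3,2) C  (was 3)
#4 (4,1) H  (was 1)
#5 (3,2) H  (was 2)
#6 (1,0) E
#7 (0,2) E
#8 (2,3) E
#9 (2,0) C  (was 3)
#10 (4,3) C  (was 1)
#11 (4,3) H  (was 3)
#12 (0,2) H  (was 2)
#13 (0,2) H  (was 2)

STATE = b0:2 b1:0 b2:0 b3:2 b4:3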